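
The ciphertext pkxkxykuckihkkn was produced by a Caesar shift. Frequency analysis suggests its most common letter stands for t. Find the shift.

17

The most frequent ciphertext letter is k (appears 6 times).
k is position 10; t is position 19.
Shift = -9≡17.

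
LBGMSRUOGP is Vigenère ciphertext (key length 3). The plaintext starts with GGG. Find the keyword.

Subtract each crib letter from the matching ciphertext letter (mod 26):
L(11)−G(6)=5 → F
B(1)−G(6)=-5≡21 → V
G(6)−G(6)=0 → A

FVA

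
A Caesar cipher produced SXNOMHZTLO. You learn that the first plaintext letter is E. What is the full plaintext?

EJZAYTLFXA

From the crib: S(18)−E(4)=14, so the shift is 14.
Subtract 14 from each ciphertext letter:
S(18): 18−14=4 → E
X(23): 23−14=9 → J
N(13): 13−14=-1≡25 → Z
O(14): 14−14=0 → A
M(12): 12−14=-2≡24 → Y
H(7): 7−14=-7≡19 → T
Z(25): 25−14=11 → L
T(19): 19−14=5 → F
L(11): 11−14=-3≡23 → X
O(14): 14−14=0 → A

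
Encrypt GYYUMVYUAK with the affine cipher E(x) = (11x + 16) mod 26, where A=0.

EUUCSNUCQW

G(6): 11·6+16=82≡4 → E
Y(24): 11·24+16=280≡20 → U
Y(24): 11·24+16=280≡20 → U
U(20): 11·20+16=236≡2 → C
M(12): 11·12+16=148≡18 → S
V(21): 11·21+16=247≡13 → N
Y(24): 11·24+16=280≡20 → U
U(20): 11·20+16=236≡2 → C
A(0): 11·0+16=16 → Q
K(10): 11·10+16=126≡22 → W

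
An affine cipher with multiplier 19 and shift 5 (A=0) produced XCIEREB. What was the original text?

QTHPCPI

The inverse of 19 mod 26 is 11, since 19·11=209≡1. Apply D(y)=11·(y−5) mod 26:
X(23): 11·(23−5)=198≡16 → Q
C(2): 11·(2−5)=-33≡19 → T
I(8): 11·(8−5)=33≡7 → H
E(4): 11·(4−5)=-11≡15 → P
R(17): 11·(17−5)=132≡2 → C
E(4): 11·(4−5)=-11≡15 → P
B(1): 11·(1−5)=-44≡8 → I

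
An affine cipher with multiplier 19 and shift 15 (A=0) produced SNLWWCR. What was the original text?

The inverse of 19 mod 26 is 11, since 19·11=209≡1. Apply D(y)=11·(y−15) mod 26:
S(18): 11·(18−15)=33≡7 → H
N(13): 11·(13−15)=-22≡4 → E
L(11): 11·(11−15)=-44≡8 → I
W(22): 11·(22−15)=77≡25 → Z
W(22): 11·(22−15)=77≡25 → Z
C(2): 11·(2−15)=-143≡13 → N
R(17): 11·(17−15)=22 → W

HEIZZNW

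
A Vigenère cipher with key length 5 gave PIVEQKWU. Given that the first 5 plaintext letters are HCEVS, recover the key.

Subtract each crib letter from the matching ciphertext letter (mod 26):
P(15)−H(7)=8 → I
I(8)−C(2)=6 → G
V(21)−E(4)=17 → R
E(4)−V(21)=-17≡9 → J
Q(16)−S(18)=-2≡24 → Y

IGRJY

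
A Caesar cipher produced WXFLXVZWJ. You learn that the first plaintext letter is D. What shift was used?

19

From the crib: W(22)−D(3)=19, so the shift is 19.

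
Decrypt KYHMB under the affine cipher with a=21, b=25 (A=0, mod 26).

DVONK

The inverse of 21 mod 26 is 5, since 21·5=105≡1. Apply D(y)=5·(y−25) mod 26:
K(10): 5·(10−25)=-75≡3 → D
Y(24): 5·(24−25)=-5≡21 → V
H(7): 5·(7−25)=-90≡14 → O
M(12): 5·(12−25)=-65≡13 → N
B(1): 5·(1−25)=-120≡10 → K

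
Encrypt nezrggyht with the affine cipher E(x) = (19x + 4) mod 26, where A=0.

n(13): 19·13+4=251≡17 → r
e(4): 19·4+4=80≡2 → c
z(25): 19·25+4=479≡11 → l
r(17): 19·17+4=327≡15 → p
g(6): 19·6+4=118≡14 → o
g(6): 19·6+4=118≡14 → o
y(24): 19·24+4=460≡18 → s
h(7): 19·7+4=137≡7 → h
t(19): 19·19+4=365≡1 → b

rclpooshb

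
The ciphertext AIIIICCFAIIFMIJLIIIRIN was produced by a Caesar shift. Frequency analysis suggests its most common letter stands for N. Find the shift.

The most frequent ciphertext letter is I (appears 11 times).
I is position 8; N is position 13.
Shift = -5≡21.

21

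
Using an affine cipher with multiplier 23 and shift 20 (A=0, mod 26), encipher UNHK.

MHZQ

U(20): 23·20+20=480≡12 → M
N(13): 23·13+20=319≡7 → H
H(7): 23·7+20=181≡25 → Z
K(10): 23·10+20=250≡16 → Q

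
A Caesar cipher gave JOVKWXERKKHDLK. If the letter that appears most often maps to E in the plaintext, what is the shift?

The most frequent ciphertext letter is K (appears 4 times).
K is position 10; E is position 4.
Shift = 6.

6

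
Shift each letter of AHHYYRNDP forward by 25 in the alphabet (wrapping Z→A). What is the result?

A(0): 0+25=25 → Z
H(7): 7+25=32≡6 → G
H(7): 7+25=32≡6 → G
Y(24): 24+25=49≡23 → X
Y(24): 24+25=49≡23 → X
R(17): 17+25=42≡16 → Q
N(13): 13+25=38≡12 → M
D(3): 3+25=28≡2 → C
P(15): 15+25=40≡14 → O

ZGGXXQMCO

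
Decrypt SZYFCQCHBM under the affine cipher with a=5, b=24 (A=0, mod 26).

The inverse of 5 mod 26 is 21, since 5·21=105≡1. Apply D(y)=21·(y−24) mod 26:
S(18): 21·(18−24)=-126≡4 → E
Z(25): 21·(25−24)=21 → V
Y(24): 21·(24−24)=0 → A
F(5): 21·(5−24)=-399≡17 → R
C(2): 21·(2−24)=-462≡6 → G
Q(16): 21·(16−24)=-168≡14 → O
C(2): 21·(2−24)=-462≡6 → G
H(7): 21·(7−24)=-357≡7 → H
B(1): 21·(1−24)=-483≡11 → L
M(12): 21·(12−24)=-252≡8 → I

EVARGOGHLI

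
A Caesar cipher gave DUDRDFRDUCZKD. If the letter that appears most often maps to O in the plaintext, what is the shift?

The most frequent ciphertext letter is D (appears 5 times).
D is position 3; O is position 14.
Shift = -11≡15.

15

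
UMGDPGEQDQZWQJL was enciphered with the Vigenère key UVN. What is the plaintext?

ARTJUTKVQWEJWOY

Repeat the key across the ciphertext: UVNUVNUVNUVNUVN
U(20)−U(20): 0 → A
M(12)−V(21): -9≡17 → R
G(6)−N(13): -7≡19 → T
D(3)−U(20): -17≡9 → J
P(15)−V(21): -6≡20 → U
G(6)−N(13): -7≡19 → T
E(4)−U(20): -16≡10 → K
Q(16)−V(21): -5≡21 → V
D(3)−N(13): -10≡16 → Q
Q(16)−U(20): -4≡22 → W
Z(25)−V(21): 4 → E
W(22)−N(13): 9 → J
Q(16)−U(20): -4≡22 → W
J(9)−V(21): -12≡14 → O
L(11)−N(13): -2≡24 → Y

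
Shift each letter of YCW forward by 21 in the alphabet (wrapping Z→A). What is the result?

TXR

Y(24): 24+21=45≡19 → T
C(2): 2+21=23 → X
W(22): 22+21=43≡17 → R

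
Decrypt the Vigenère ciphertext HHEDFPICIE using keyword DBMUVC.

Repeat the key across the ciphertext: DBMUVCDBMU
H(7)−D(3): 4 → E
H(7)−B(1): 6 → G
E(4)−M(12): -8≡18 → S
D(3)−U(20): -17≡9 → J
F(5)−V(21): -16≡10 → K
P(15)−C(2): 13 → N
I(8)−D(3): 5 → F
C(2)−B(1): 1 → B
I(8)−M(12): -4≡22 → W
E(4)−U(20): -16≡10 → K

EGSJKNFBWK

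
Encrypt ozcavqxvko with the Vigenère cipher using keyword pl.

dkrlkbmgzz

Repeat the key across the message: plplplplpl
o(14)+p(15): 29≡3 → d
z(25)+l(11): 36≡10 → k
c(2)+p(15): 17 → r
a(0)+l(11): 11 → l
v(21)+p(15): 36≡10 → k
q(16)+l(11): 27≡1 → b
x(23)+p(15): 38≡12 → m
v(21)+l(11): 32≡6 → g
k(10)+p(15): 25 → z
o(14)+l(11): 25 → z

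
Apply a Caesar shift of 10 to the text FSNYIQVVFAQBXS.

PCXISAFFPKALHC

F(5): 5+10=15 → P
S(18): 18+10=28≡2 → C
N(13): 13+10=23 → X
Y(24): 24+10=34≡8 → I
I(8): 8+10=18 → S
Q(16): 16+10=26≡0 → A
V(21): 21+10=31≡5 → F
V(21): 21+10=31≡5 → F
F(5): 5+10=15 → P
A(0): 0+10=10 → K
Q(16): 16+10=26≡0 → A
B(1): 1+10=11 → L
X(23): 23+10=33≡7 → H
S(18): 18+10=28≡2 → C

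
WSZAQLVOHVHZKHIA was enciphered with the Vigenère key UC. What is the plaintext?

Repeat the key across the ciphertext: UCUCUCUCUCUCUCUC
W(22)−U(20): 2 → C
S(18)−C(2): 16 → Q
Z(25)−U(20): 5 → F
A(0)−C(2): -2≡24 → Y
Q(16)−U(20): -4≡22 → W
L(11)−C(2): 9 → J
V(21)−U(20): 1 → B
O(14)−C(2): 12 → M
H(7)−U(20): -13≡13 → N
V(21)−C(2): 19 → T
H(7)−U(20): -13≡13 → N
Z(25)−C(2): 23 → X
K(10)−U(20): -10≡16 → Q
H(7)−C(2): 5 → F
I(8)−U(20): -12≡14 → O
A(0)−C(2): -2≡24 → Y

CQFYWJBMNTNXQFOY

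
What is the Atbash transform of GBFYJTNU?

TYUBQGMF

G(6) → T(19)
B(1) → Y(24)
F(5) → U(20)
Y(24) → B(1)
J(9) → Q(16)
T(19) → G(6)
N(13) → M(12)
U(20) → F(5)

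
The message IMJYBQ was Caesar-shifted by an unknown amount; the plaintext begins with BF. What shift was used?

From the crib: I(8)−B(1)=7, so the shift is 7.

7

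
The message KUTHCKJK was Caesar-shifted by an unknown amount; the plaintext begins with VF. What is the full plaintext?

From the crib: K(10)−V(21)=-11≡15, so the shift is 15.
Subtract 15 from each ciphertext letter:
K(10): 10−15=-5≡21 → V
U(20): 20−15=5 → F
T(19): 19−15=4 → E
H(7): 7−15=-8≡18 → S
C(2): 2−15=-13≡13 → N
K(10): 10−15=-5≡21 → V
J(9): 9−15=-6≡20 → U
K(10): 10−15=-5≡21 → V

VFESNVUV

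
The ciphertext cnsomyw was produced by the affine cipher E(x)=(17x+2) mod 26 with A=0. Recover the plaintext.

The inverse of 17 mod 26 is 23, since 17·23=391≡1. Apply D(y)=23·(y−2) mod 26:
c(2): 23·(2−2)=0 → a
n(13): 23·(13−2)=253≡19 → t
s(18): 23·(18−2)=368≡4 → e
o(14): 23·(14−2)=276≡16 → q
m(12): 23·(12−2)=230≡22 → w
y(24): 23·(24−2)=506≡12 → m
w(22): 23·(22−2)=460≡18 → s

ateqwms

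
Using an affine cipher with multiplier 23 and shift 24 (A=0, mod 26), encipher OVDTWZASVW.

O(14): 23·14+24=346≡8 → I
V(21): 23·21+24=507≡13 → N
D(3): 23·3+24=93≡15 → P
T(19): 23·19+24=461≡19 → T
W(22): 23·22+24=530≡10 → K
Z(25): 23·25+24=599≡1 → B
A(0): 23·0+24=24 → Y
S(18): 23·18+24=438≡22 → W
V(21): 23·21+24=507≡13 → N
W(22): 23·22+24=530≡10 → K

INPTKBYWNK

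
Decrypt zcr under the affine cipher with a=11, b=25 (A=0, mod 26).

The inverse of 11 mod 26 is 19, since 11·19=209≡1. Apply D(y)=19·(y−25) mod 26:
z(25): 19·(25−25)=0 → a
c(2): 19·(2−25)=-437≡5 → f
r(17): 19·(17−25)=-152≡4 → e

afe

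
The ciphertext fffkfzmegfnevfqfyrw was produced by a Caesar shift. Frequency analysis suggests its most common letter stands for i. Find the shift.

The most frequent ciphertext letter is f (appears 7 times).
f is position 5; i is position 8.
Shift = -3≡23.

23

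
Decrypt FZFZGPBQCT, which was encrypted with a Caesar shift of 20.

F(5): 5−20=-15≡11 → L
Z(25): 25−20=5 → F
F(5): 5−20=-15≡11 → L
Z(25): 25−20=5 → F
G(6): 6−20=-14≡12 → M
P(15): 15−20=-5≡21 → V
B(1): 1−20=-19≡7 → H
Q(16): 16−20=-4≡22 → W
C(2): 2−20=-18≡8 → I
T(19): 19−20=-1≡25 → Z

LFLFMVHWIZ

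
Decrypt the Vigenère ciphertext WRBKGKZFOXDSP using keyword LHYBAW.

LKDJGOOYQWDWE

Repeat the key across the ciphertext: LHYBAWLHYBAWL
W(22)−L(11): 11 → L
R(17)−H(7): 10 → K
B(1)−Y(24): -23≡3 → D
K(10)−B(1): 9 → J
G(6)−A(0): 6 → G
K(10)−W(22): -12≡14 → O
Z(25)−L(11): 14 → O
F(5)−H(7): -2≡24 → Y
O(14)−Y(24): -10≡16 → Q
X(23)−B(1): 22 → W
D(3)−A(0): 3 → D
S(18)−W(22): -4≡22 → W
P(15)−L(11): 4 → E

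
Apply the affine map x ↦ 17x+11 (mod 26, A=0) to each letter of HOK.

APZ

H(7): 17·7+11=130≡0 → A
O(14): 17·14+11=249≡15 → P
K(10): 17·10+11=181≡25 → Z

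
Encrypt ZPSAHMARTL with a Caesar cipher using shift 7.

GWZHOTHYAS

Z(25): 25+7=32≡6 → G
P(15): 15+7=22 → W
S(18): 18+7=25 → Z
A(0): 0+7=7 → H
H(7): 7+7=14 → O
M(12): 12+7=19 → T
A(0): 0+7=7 → H
R(17): 17+7=24 → Y
T(19): 19+7=26≡0 → A
L(11): 11+7=18 → S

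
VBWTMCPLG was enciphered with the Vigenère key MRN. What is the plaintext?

Repeat the key across the ciphertext: MRNMRNMRN
V(21)−M(12): 9 → J
B(1)−R(17): -16≡10 → K
W(22)−N(13): 9 → J
T(19)−M(12): 7 → H
M(12)−R(17): -5≡21 → V
C(2)−N(13): -11≡15 → P
P(15)−M(12): 3 → D
L(11)−R(17): -6≡20 → U
G(6)−N(13): -7≡19 → T

JKJHVPDUT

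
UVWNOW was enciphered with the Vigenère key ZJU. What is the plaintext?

Repeat the key across the ciphertext: ZJUZJU
U(20)−Z(25): -5≡21 → V
V(21)−J(9): 12 → M
W(22)−U(20): 2 → C
N(13)−Z(25): -12≡14 → O
O(14)−J(9): 5 → F
W(22)−U(20): 2 → C

VMCOFC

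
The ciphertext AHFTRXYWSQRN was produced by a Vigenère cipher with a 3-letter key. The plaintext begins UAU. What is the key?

Subtract each crib letter from the matching ciphertext letter (mod 26):
A(0)−U(20)=-20≡6 → G
H(7)−A(0)=7 → H
F(5)−U(20)=-15≡11 → L

GHL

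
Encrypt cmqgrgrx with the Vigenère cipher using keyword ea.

Repeat the key across the message: eaeaeaea
c(2)+e(4): 6 → g
m(12)+a(0): 12 → m
q(16)+e(4): 20 → u
g(6)+a(0): 6 → g
r(17)+e(4): 21 → v
g(6)+a(0): 6 → g
r(17)+e(4): 21 → v
x(23)+a(0): 23 → x

gmugvgvx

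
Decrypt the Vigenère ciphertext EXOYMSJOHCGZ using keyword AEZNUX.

Repeat the key across the ciphertext: AEZNUXAEZNUX
E(4)−A(0): 4 → E
X(23)−E(4): 19 → T
O(14)−Z(25): -11≡15 → P
Y(24)−N(13): 11 → L
M(12)−U(20): -8≡18 → S
S(18)−X(23): -5≡21 → V
J(9)−A(0): 9 → J
O(14)−E(4): 10 → K
H(7)−Z(25): -18≡8 → I
C(2)−N(13): -11≡15 → P
G(6)−U(20): -14≡12 → M
Z(25)−X(23): 2 → C

ETPLSVJKIPMC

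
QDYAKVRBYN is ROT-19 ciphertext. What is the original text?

Q(16): 16−19=-3≡23 → X
D(3): 3−19=-16≡10 → K
Y(24): 24−19=5 → F
A(0): 0−19=-19≡7 → H
K(10): 10−19=-9≡17 → R
V(21): 21−19=2 → C
R(17): 17−19=-2≡24 → Y
B(1): 1−19=-18≡8 → I
Y(24): 24−19=5 → F
N(13): 13−19=-6≡20 → U

XKFHRCYIFU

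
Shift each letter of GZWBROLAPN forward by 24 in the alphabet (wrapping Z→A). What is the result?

G(6): 6+24=30≡4 → E
Z(25): 25+24=49≡23 → X
W(22): 22+24=46≡20 → U
B(1): 1+24=25 → Z
R(17): 17+24=41≡15 → P
O(14): 14+24=38≡12 → M
L(11): 11+24=35≡9 → J
A(0): 0+24=24 → Y
P(15): 15+24=39≡13 → N
N(13): 13+24=37≡11 → L

EXUZPMJYNL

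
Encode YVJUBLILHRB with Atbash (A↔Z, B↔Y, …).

Y(24) → B(1)
V(21) → E(4)
J(9) → Q(16)
U(20) → F(5)
B(1) → Y(24)
L(11) → O(14)
I(8) → R(17)
L(11) → O(14)
H(7) → S(18)
R(17) → I(8)
B(1) → Y(24)

BEQFYOROSIY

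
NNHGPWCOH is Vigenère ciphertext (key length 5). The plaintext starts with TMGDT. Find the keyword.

Subtract each crib letter from the matching ciphertext letter (mod 26):
N(13)−T(19)=-6≡20 → U
N(13)−M(12)=1 → B
H(7)−G(6)=1 → B
G(6)−D(3)=3 → D
P(15)−T(19)=-4≡22 → W

UBBDW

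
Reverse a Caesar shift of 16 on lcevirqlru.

l(11): 11−16=-5≡21 → v
c(2): 2−16=-14≡12 → m
e(4): 4−16=-12≡14 → o
v(21): 21−16=5 → f
i(8): 8−16=-8≡18 → s
r(17): 17−16=1 → b
q(16): 16−16=0 → a
l(11): 11−16=-5≡21 → v
r(17): 17−16=1 → b
u(20): 20−16=4 → e

vmofsbavbe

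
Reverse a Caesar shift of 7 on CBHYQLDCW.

VUARJEWVP

C(2): 2−7=-5≡21 → V
B(1): 1−7=-6≡20 → U
H(7): 7−7=0 → A
Y(24): 24−7=17 → R
Q(16): 16−7=9 → J
L(11): 11−7=4 → E
D(3): 3−7=-4≡22 → W
C(2): 2−7=-5≡21 → V
W(22): 22−7=15 → P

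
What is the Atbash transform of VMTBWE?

V(21) → E(4)
M(12) → N(13)
T(19) → G(6)
B(1) → Y(24)
W(22) → D(3)
E(4) → V(21)

ENGYDV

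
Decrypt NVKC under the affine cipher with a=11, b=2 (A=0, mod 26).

BXWA

The inverse of 11 mod 26 is 19, since 11·19=209≡1. Apply D(y)=19·(y−2) mod 26:
N(13): 19·(13−2)=209≡1 → B
V(21): 19·(21−2)=361≡23 → X
K(10): 19·(10−2)=152≡22 → W
C(2): 19·(2−2)=0 → A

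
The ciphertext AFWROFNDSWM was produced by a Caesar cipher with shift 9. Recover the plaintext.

A(0): 0−9=-9≡17 → R
F(5): 5−9=-4≡22 → W
W(22): 22−9=13 → N
R(17): 17−9=8 → I
O(14): 14−9=5 → F
F(5): 5−9=-4≡22 → W
N(13): 13−9=4 → E
D(3): 3−9=-6≡20 → U
S(18): 18−9=9 → J
W(22): 22−9=13 → N
M(12): 12−9=3 → D

RWNIFWEUJND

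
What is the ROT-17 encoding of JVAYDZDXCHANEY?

J(9): 9+17=26≡0 → A
V(21): 21+17=38≡12 → M
A(0): 0+17=17 → R
Y(24): 24+17=41≡15 → P
D(3): 3+17=20 → U
Z(25): 25+17=42≡16 → Q
D(3): 3+17=20 → U
X(23): 23+17=40≡14 → O
C(2): 2+17=19 → T
H(7): 7+17=24 → Y
A(0): 0+17=17 → R
N(13): 13+17=30≡4 → E
E(4): 4+17=21 → V
Y(24): 24+17=41≡15 → P

AMRPUQUOTYREVP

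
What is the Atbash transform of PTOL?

KGLO

P(15) → K(10)
T(19) → G(6)
O(14) → L(11)
L(11) → O(14)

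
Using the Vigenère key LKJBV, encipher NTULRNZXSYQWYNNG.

YDDMMYJGTTBGHOIR

Repeat the key across the message: LKJBVLKJBVLKJBVL
N(13)+L(11): 24 → Y
T(19)+K(10): 29≡3 → D
U(20)+J(9): 29≡3 → D
L(11)+B(1): 12 → M
R(17)+V(21): 38≡12 → M
N(13)+L(11): 24 → Y
Z(25)+K(10): 35≡9 → J
X(23)+J(9): 32≡6 → G
S(18)+B(1): 19 → T
Y(24)+V(21): 45≡19 → T
Q(16)+L(11): 27≡1 → B
W(22)+K(10): 32≡6 → G
Y(24)+J(9): 33≡7 → H
N(13)+B(1): 14 → O
N(13)+V(21): 34≡8 → I
G(6)+L(11): 17 → R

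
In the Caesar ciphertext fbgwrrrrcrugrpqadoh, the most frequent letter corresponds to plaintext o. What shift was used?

The most frequent ciphertext letter is r (appears 6 times).
r is position 17; o is position 14.
Shift = 3.

3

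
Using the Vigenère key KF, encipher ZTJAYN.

Repeat the key across the message: KFKFKF
Z(25)+K(10): 35≡9 → J
T(19)+F(5): 24 → Y
J(9)+K(10): 19 → T
A(0)+F(5): 5 → F
Y(24)+K(10): 34≡8 → I
N(13)+F(5): 18 → S

JYTFIS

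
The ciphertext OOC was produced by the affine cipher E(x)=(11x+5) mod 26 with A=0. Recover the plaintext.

The inverse of 11 mod 26 is 19, since 11·19=209≡1. Apply D(y)=19·(y−5) mod 26:
O(14): 19·(14−5)=171≡15 → P
O(14): 19·(14−5)=171≡15 → P
C(2): 19·(2−5)=-57≡21 → V

PPV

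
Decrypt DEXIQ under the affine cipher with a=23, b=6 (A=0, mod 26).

The inverse of 23 mod 26 is 17, since 23·17=391≡1. Apply D(y)=17·(y−6) mod 26:
D(3): 17·(3−6)=-51≡1 → B
E(4): 17·(4−6)=-34≡18 → S
X(23): 17·(23−6)=289≡3 → D
I(8): 17·(8−6)=34≡8 → I
Q(16): 17·(16−6)=170≡14 → O

BSDIO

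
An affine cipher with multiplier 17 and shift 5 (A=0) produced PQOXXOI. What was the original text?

The inverse of 17 mod 26 is 23, since 17·23=391≡1. Apply D(y)=23·(y−5) mod 26:
P(15): 23·(15−5)=230≡22 → W
Q(16): 23·(16−5)=253≡19 → T
O(14): 23·(14−5)=207≡25 → Z
X(23): 23·(23−5)=414≡24 → Y
X(23): 23·(23−5)=414≡24 → Y
O(14): 23·(14−5)=207≡25 → Z
I(8): 23·(8−5)=69≡17 → R

WTZYYZR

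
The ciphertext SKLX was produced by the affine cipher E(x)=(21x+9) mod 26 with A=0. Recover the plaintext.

The inverse of 21 mod 26 is 5, since 21·5=105≡1. Apply D(y)=5·(y−9) mod 26:
S(18): 5·(18−9)=45≡19 → T
K(10): 5·(10−9)=5 → F
L(11): 5·(11−9)=10 → K
X(23): 5·(23−9)=70≡18 → S

TFKS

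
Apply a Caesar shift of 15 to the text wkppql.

w(22): 22+15=37≡11 → l
k(10): 10+15=25 → z
p(15): 15+15=30≡4 → e
p(15): 15+15=30≡4 → e
q(16): 16+15=31≡5 → f
l(11): 11+15=26≡0 → a

lzeefa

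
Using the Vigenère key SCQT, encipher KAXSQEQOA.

Repeat the key across the message: SCQTSCQTS
K(10)+S(18): 28≡2 → C
A(0)+C(2): 2 → C
X(23)+Q(16): 39≡13 → N
S(18)+T(19): 37≡11 → L
Q(16)+S(18): 34≡8 → I
E(4)+C(2): 6 → G
Q(16)+Q(16): 32≡6 → G
O(14)+T(19): 33≡7 → H
A(0)+S(18): 18 → S

CCNLIGGHS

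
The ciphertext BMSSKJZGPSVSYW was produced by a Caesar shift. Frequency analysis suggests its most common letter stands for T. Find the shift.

25

The most frequent ciphertext letter is S (appears 4 times).
S is position 18; T is position 19.
Shift = -1≡25.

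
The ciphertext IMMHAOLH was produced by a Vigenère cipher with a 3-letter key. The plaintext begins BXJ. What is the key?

HPD

Subtract each crib letter from the matching ciphertext letter (mod 26):
I(8)−B(1)=7 → H
M(12)−X(23)=-11≡15 → P
M(12)−J(9)=3 → D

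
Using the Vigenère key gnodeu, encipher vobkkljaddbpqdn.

Repeat the key across the message: gnodeugnodeugno
v(21)+g(6): 27≡1 → b
o(14)+n(13): 27≡1 → b
b(1)+o(14): 15 → p
k(10)+d(3): 13 → n
k(10)+e(4): 14 → o
l(11)+u(20): 31≡5 → f
j(9)+g(6): 15 → p
a(0)+n(13): 13 → n
d(3)+o(14): 17 → r
d(3)+d(3): 6 → g
b(1)+e(4): 5 → f
p(15)+u(20): 35≡9 → j
q(16)+g(6): 22 → w
d(3)+n(13): 16 → q
n(13)+o(14): 27≡1 → b

bbpnofpnrgfjwqb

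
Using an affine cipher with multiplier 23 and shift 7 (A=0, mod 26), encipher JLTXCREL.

J(9): 23·9+7=214≡6 → G
L(11): 23·11+7=260≡0 → A
T(19): 23·19+7=444≡2 → C
X(23): 23·23+7=536≡16 → Q
C(2): 23·2+7=53≡1 → B
R(17): 23·17+7=398≡8 → I
E(4): 23·4+7=99≡21 → V
L(11): 23·11+7=260≡0 → A

GACQBIVA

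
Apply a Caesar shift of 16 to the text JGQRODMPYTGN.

ZWGHETCFOJWD

J(9): 9+16=25 → Z
G(6): 6+16=22 → W
Q(16): 16+16=32≡6 → G
R(17): 17+16=33≡7 → H
O(14): 14+16=30≡4 → E
D(3): 3+16=19 → T
M(12): 12+16=28≡2 → C
P(15): 15+16=31≡5 → F
Y(24): 24+16=40≡14 → O
T(19): 19+16=35≡9 → J
G(6): 6+16=22 → W
N(13): 13+16=29≡3 → D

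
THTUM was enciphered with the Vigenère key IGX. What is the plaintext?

Repeat the key across the ciphertext: IGXIG
T(19)−I(8): 11 → L
H(7)−G(6): 1 → B
T(19)−X(23): -4≡22 → W
U(20)−I(8): 12 → M
M(12)−G(6): 6 → G

LBWMG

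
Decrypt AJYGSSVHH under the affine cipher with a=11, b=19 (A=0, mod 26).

DSRNHHMGG

The inverse of 11 mod 26 is 19, since 11·19=209≡1. Apply D(y)=19·(y−19) mod 26:
A(0): 19·(0−19)=-361≡3 → D
J(9): 19·(9−19)=-190≡18 → S
Y(24): 19·(24−19)=95≡17 → R
G(6): 19·(6−19)=-247≡13 → N
S(18): 19·(18−19)=-19≡7 → H
S(18): 19·(18−19)=-19≡7 → H
V(21): 19·(21−19)=38≡12 → M
H(7): 19·(7−19)=-228≡6 → G
H(7): 19·(7−19)=-228≡6 → G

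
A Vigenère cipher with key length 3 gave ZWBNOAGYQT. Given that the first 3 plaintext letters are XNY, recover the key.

Subtract each crib letter from the matching ciphertext letter (mod 26):
Z(25)−X(23)=2 → C
W(22)−N(13)=9 → J
B(1)−Y(24)=-23≡3 → D

CJD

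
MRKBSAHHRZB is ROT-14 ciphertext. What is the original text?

M(12): 12−14=-2≡24 → Y
R(17): 17−14=3 → D
K(10): 10−14=-4≡22 → W
B(1): 1−14=-13≡13 → N
S(18): 18−14=4 → E
A(0): 0−14=-14≡12 → M
H(7): 7−14=-7≡19 → T
H(7): 7−14=-7≡19 → T
R(17): 17−14=3 → D
Z(25): 25−14=11 → L
B(1): 1−14=-13≡13 → N

YDWNEMTTDLN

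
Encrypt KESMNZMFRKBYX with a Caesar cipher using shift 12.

WQEYZLYRDWNKJ

K(10): 10+12=22 → W
E(4): 4+12=16 → Q
S(18): 18+12=30≡4 → E
M(12): 12+12=24 → Y
N(13): 13+12=25 → Z
Z(25): 25+12=37≡11 → L
M(12): 12+12=24 → Y
F(5): 5+12=17 → R
R(17): 17+12=29≡3 → D
K(10): 10+12=22 → W
B(1): 1+12=13 → N
Y(24): 24+12=36≡10 → K
X(23): 23+12=35≡9 → J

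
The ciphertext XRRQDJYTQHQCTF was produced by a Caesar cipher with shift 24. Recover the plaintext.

X(23): 23−24=-1≡25 → Z
R(17): 17−24=-7≡19 → T
R(17): 17−24=-7≡19 → T
Q(16): 16−24=-8≡18 → S
D(3): 3−24=-21≡5 → F
J(9): 9−24=-15≡11 → L
Y(24): 24−24=0 → A
T(19): 19−24=-5≡21 → V
Q(16): 16−24=-8≡18 → S
H(7): 7−24=-17≡9 → J
Q(16): 16−24=-8≡18 → S
C(2): 2−24=-22≡4 → E
T(19): 19−24=-5≡21 → V
F(5): 5−24=-19≡7 → H

ZTTSFLAVSJSEVH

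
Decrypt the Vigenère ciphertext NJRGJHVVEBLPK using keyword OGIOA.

ZDJSJTPNQBXJC

Repeat the key across the ciphertext: OGIOAOGIOAOGI
N(13)−O(14): -1≡25 → Z
J(9)−G(6): 3 → D
R(17)−I(8): 9 → J
G(6)−O(14): -8≡18 → S
J(9)−A(0): 9 → J
H(7)−O(14): -7≡19 → T
V(21)−G(6): 15 → P
V(21)−I(8): 13 → N
E(4)−O(14): -10≡16 → Q
B(1)−A(0): 1 → B
L(11)−O(14): -3≡23 → X
P(15)−G(6): 9 → J
K(10)−I(8): 2 → C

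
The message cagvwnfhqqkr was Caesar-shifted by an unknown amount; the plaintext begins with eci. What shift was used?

24

From the crib: c(2)−e(4)=-2≡24, so the shift is 24.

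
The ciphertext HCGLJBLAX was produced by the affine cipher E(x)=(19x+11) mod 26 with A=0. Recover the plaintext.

IFXAEUAJC

The inverse of 19 mod 26 is 11, since 19·11=209≡1. Apply D(y)=11·(y−11) mod 26:
H(7): 11·(7−11)=-44≡8 → I
C(2): 11·(2−11)=-99≡5 → F
G(6): 11·(6−11)=-55≡23 → X
L(11): 11·(11−11)=0 → A
J(9): 11·(9−11)=-22≡4 → E
B(1): 11·(1−11)=-110≡20 → U
L(11): 11·(11−11)=0 → A
A(0): 11·(0−11)=-121≡9 → J
X(23): 11·(23−11)=132≡2 → C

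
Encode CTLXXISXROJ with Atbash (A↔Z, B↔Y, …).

XGOCCRHCILQ

C(2) → X(23)
T(19) → G(6)
L(11) → O(14)
X(23) → C(2)
X(23) → C(2)
I(8) → R(17)
S(18) → H(7)
X(23) → C(2)
R(17) → I(8)
O(14) → L(11)
J(9) → Q(16)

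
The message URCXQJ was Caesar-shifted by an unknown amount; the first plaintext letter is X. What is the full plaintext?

From the crib: U(20)−X(23)=-3≡23, so the shift is 23.
Subtract 23 from each ciphertext letter:
U(20): 20−23=-3≡23 → X
R(17): 17−23=-6≡20 → U
C(2): 2−23=-21≡5 → F
X(23): 23−23=0 → A
Q(16): 16−23=-7≡19 → T
J(9): 9−23=-14≡12 → M

XUFATM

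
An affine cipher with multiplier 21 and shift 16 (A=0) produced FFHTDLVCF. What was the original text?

XXHPNBZIX

The inverse of 21 mod 26 is 5, since 21·5=105≡1. Apply D(y)=5·(y−16) mod 26:
F(5): 5·(5−16)=-55≡23 → X
F(5): 5·(5−16)=-55≡23 → X
H(7): 5·(7−16)=-45≡7 → H
T(19): 5·(19−16)=15 → P
D(3): 5·(3−16)=-65≡13 → N
L(11): 5·(11−16)=-25≡1 → B
V(21): 5·(21−16)=25 → Z
C(2): 5·(2−16)=-70≡8 → I
F(5): 5·(5−16)=-55≡23 → X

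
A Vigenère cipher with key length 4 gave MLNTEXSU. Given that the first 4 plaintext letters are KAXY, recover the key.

Subtract each crib letter from the matching ciphertext letter (mod 26):
M(12)−K(10)=2 → C
L(11)−A(0)=11 → L
N(13)−X(23)=-10≡16 → Q
T(19)−Y(24)=-5≡21 → V

CLQV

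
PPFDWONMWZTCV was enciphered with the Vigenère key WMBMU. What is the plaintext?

TDERCSBLKFXQU

Repeat the key across the ciphertext: WMBMUWMBMUWMB
P(15)−W(22): -7≡19 → T
P(15)−M(12): 3 → D
F(5)−B(1): 4 → E
D(3)−M(12): -9≡17 → R
W(22)−U(20): 2 → C
O(14)−W(22): -8≡18 → S
N(13)−M(12): 1 → B
M(12)−B(1): 11 → L
W(22)−M(12): 10 → K
Z(25)−U(20): 5 → F
T(19)−W(22): -3≡23 → X
C(2)−M(12): -10≡16 → Q
V(21)−B(1): 20 → U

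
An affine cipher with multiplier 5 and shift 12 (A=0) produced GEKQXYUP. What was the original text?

The inverse of 5 mod 26 is 21, since 5·21=105≡1. Apply D(y)=21·(y−12) mod 26:
G(6): 21·(6−12)=-126≡4 → E
E(4): 21·(4−12)=-168≡14 → O
K(10): 21·(10−12)=-42≡10 → K
Q(16): 21·(16−12)=84≡6 → G
X(23): 21·(23−12)=231≡23 → X
Y(24): 21·(24−12)=252≡18 → S
U(20): 21·(20−12)=168≡12 → M
P(15): 21·(15−12)=63≡11 → L

EOKGXSML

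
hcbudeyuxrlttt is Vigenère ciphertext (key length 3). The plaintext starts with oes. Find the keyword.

tyj

Subtract each crib letter from the matching ciphertext letter (mod 26):
h(7)−o(14)=-7≡19 → t
c(2)−e(4)=-2≡24 → y
b(1)−s(18)=-17≡9 → j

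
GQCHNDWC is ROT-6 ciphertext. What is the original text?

AKWBHXQW

G(6): 6−6=0 → A
Q(16): 16−6=10 → K
C(2): 2−6=-4≡22 → W
H(7): 7−6=1 → B
N(13): 13−6=7 → H
D(3): 3−6=-3≡23 → X
W(22): 22−6=16 → Q
C(2): 2−6=-4≡22 → W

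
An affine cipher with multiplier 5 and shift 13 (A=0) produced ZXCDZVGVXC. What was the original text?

The inverse of 5 mod 26 is 21, since 5·21=105≡1. Apply D(y)=21·(y−13) mod 26:
Z(25): 21·(25−13)=252≡18 → S
X(23): 21·(23−13)=210≡2 → C
C(2): 21·(2−13)=-231≡3 → D
D(3): 21·(3−13)=-210≡24 → Y
Z(25): 21·(25−13)=252≡18 → S
V(21): 21·(21−13)=168≡12 → M
G(6): 21·(6−13)=-147≡9 → J
V(21): 21·(21−13)=168≡12 → M
X(23): 21·(23−13)=210≡2 → C
C(2): 21·(2−13)=-231≡3 → D

SCDYSMJMCD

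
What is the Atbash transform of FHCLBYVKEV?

F(5) → U(20)
H(7) → S(18)
C(2) → X(23)
L(11) → O(14)
B(1) → Y(24)
Y(24) → B(1)
V(21) → E(4)
K(10) → P(15)
E(4) → V(21)
V(21) → E(4)

USXOYBEPVE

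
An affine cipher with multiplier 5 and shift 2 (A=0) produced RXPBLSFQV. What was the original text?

DZNFHYLIJ

The inverse of 5 mod 26 is 21, since 5·21=105≡1. Apply D(y)=21·(y−2) mod 26:
R(17): 21·(17−2)=315≡3 → D
X(23): 21·(23−2)=441≡25 → Z
P(15): 21·(15−2)=273≡13 → N
B(1): 21·(1−2)=-21≡5 → F
L(11): 21·(11−2)=189≡7 → H
S(18): 21·(18−2)=336≡24 → Y
F(5): 21·(5−2)=63≡11 → L
Q(16): 21·(16−2)=294≡8 → I
V(21): 21·(21−2)=399≡9 → J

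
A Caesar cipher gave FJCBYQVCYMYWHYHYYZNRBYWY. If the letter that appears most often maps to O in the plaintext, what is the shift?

10

The most frequent ciphertext letter is Y (appears 8 times).
Y is position 24; O is position 14.
Shift = 10.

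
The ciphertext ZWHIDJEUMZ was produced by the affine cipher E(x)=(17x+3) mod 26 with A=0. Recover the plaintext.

MVOLAIXBZM

The inverse of 17 mod 26 is 23, since 17·23=391≡1. Apply D(y)=23·(y−3) mod 26:
Z(25): 23·(25−3)=506≡12 → M
W(22): 23·(22−3)=437≡21 → V
H(7): 23·(7−3)=92≡14 → O
I(8): 23·(8−3)=115≡11 → L
D(3): 23·(3−3)=0 → A
J(9): 23·(9−3)=138≡8 → I
E(4): 23·(4−3)=23 → X
U(20): 23·(20−3)=391≡1 → B
M(12): 23·(12−3)=207≡25 → Z
Z(25): 23·(25−3)=506≡12 → M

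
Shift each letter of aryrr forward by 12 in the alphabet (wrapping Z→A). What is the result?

mdkdd

a(0): 0+12=12 → m
r(17): 17+12=29≡3 → d
y(24): 24+12=36≡10 → k
r(17): 17+12=29≡3 → d
r(17): 17+12=29≡3 → d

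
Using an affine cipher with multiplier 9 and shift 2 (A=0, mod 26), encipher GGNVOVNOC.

G(6): 9·6+2=56≡4 → E
G(6): 9·6+2=56≡4 → E
N(13): 9·13+2=119≡15 → P
V(21): 9·21+2=191≡9 → J
O(14): 9·14+2=128≡24 → Y
V(21): 9·21+2=191≡9 → J
N(13): 9·13+2=119≡15 → P
O(14): 9·14+2=128≡24 → Y
C(2): 9·2+2=20 → U

EEPJYJPYU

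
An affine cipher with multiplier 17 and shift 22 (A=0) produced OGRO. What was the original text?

The inverse of 17 mod 26 is 23, since 17·23=391≡1. Apply D(y)=23·(y−22) mod 26:
O(14): 23·(14−22)=-184≡24 → Y
G(6): 23·(6−22)=-368≡22 → W
R(17): 23·(17−22)=-115≡15 → P
O(14): 23·(14−22)=-184≡24 → Y

YWPY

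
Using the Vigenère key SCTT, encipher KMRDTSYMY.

COKWLURFQ

Repeat the key across the message: SCTTSCTTS
K(10)+S(18): 28≡2 → C
M(12)+C(2): 14 → O
R(17)+T(19): 36≡10 → K
D(3)+T(19): 22 → W
T(19)+S(18): 37≡11 → L
S(18)+C(2): 20 → U
Y(24)+T(19): 43≡17 → R
M(12)+T(19): 31≡5 → F
Y(24)+S(18): 42≡16 → Q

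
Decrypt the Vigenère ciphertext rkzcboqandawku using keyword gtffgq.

lruxvykhiyugeb

Repeat the key across the ciphertext: gtffgqgtffgqgt
r(17)−g(6): 11 → l
k(10)−t(19): -9≡17 → r
z(25)−f(5): 20 → u
c(2)−f(5): -3≡23 → x
b(1)−g(6): -5≡21 → v
o(14)−q(16): -2≡24 → y
q(16)−g(6): 10 → k
a(0)−t(19): -19≡7 → h
n(13)−f(5): 8 → i
d(3)−f(5): -2≡24 → y
a(0)−g(6): -6≡20 → u
w(22)−q(16): 6 → g
k(10)−g(6): 4 → e
u(20)−t(19): 1 → b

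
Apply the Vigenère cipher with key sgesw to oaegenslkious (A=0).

ggiyafypcegaw

Repeat the key across the message: sgeswsgeswsge
o(14)+s(18): 32≡6 → g
a(0)+g(6): 6 → g
e(4)+e(4): 8 → i
g(6)+s(18): 24 → y
e(4)+w(22): 26≡0 → a
n(13)+s(18): 31≡5 → f
s(18)+g(6): 24 → y
l(11)+e(4): 15 → p
k(10)+s(18): 28≡2 → c
i(8)+w(22): 30≡4 → e
o(14)+s(18): 32≡6 → g
u(20)+g(6): 26≡0 → a
s(18)+e(4): 22 → w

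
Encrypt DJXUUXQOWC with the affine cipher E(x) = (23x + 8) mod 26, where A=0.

ZHRAARMSUC

D(3): 23·3+8=77≡25 → Z
J(9): 23·9+8=215≡7 → H
X(23): 23·23+8=537≡17 → R
U(20): 23·20+8=468≡0 → A
U(20): 23·20+8=468≡0 → A
X(23): 23·23+8=537≡17 → R
Q(16): 23·16+8=376≡12 → M
O(14): 23·14+8=330≡18 → S
W(22): 23·22+8=514≡20 → U
C(2): 23·2+8=54≡2 → C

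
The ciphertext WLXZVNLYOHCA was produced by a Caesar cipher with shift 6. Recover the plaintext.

QFRTPHFSIBWU

W(22): 22−6=16 → Q
L(11): 11−6=5 → F
X(23): 23−6=17 → R
Z(25): 25−6=19 → T
V(21): 21−6=15 → P
N(13): 13−6=7 → H
L(11): 11−6=5 → F
Y(24): 24−6=18 → S
O(14): 14−6=8 → I
H(7): 7−6=1 → B
C(2): 2−6=-4≡22 → W
A(0): 0−6=-6≡20 → U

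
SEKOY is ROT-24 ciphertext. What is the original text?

UGMQA

S(18): 18−24=-6≡20 → U
E(4): 4−24=-20≡6 → G
K(10): 10−24=-14≡12 → M
O(14): 14−24=-10≡16 → Q
Y(24): 24−24=0 → A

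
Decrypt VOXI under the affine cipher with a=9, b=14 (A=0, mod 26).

The inverse of 9 mod 26 is 3, since 9·3=27≡1. Apply D(y)=3·(y−14) mod 26:
V(21): 3·(21−14)=21 → V
O(14): 3·(14−14)=0 → A
X(23): 3·(23−14)=27≡1 → B
I(8): 3·(8−14)=-18≡8 → I

VABI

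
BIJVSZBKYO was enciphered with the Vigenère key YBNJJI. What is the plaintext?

DHWMJRDJLF

Repeat the key across the ciphertext: YBNJJIYBNJ
B(1)−Y(24): -23≡3 → D
I(8)−B(1): 7 → H
J(9)−N(13): -4≡22 → W
V(21)−J(9): 12 → M
S(18)−J(9): 9 → J
Z(25)−I(8): 17 → R
B(1)−Y(24): -23≡3 → D
K(10)−B(1): 9 → J
Y(24)−N(13): 11 → L
O(14)−J(9): 5 → F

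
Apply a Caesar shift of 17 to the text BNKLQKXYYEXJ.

B(1): 1+17=18 → S
N(13): 13+17=30≡4 → E
K(10): 10+17=27≡1 → B
L(11): 11+17=28≡2 → C
Q(16): 16+17=33≡7 → H
K(10): 10+17=27≡1 → B
X(23): 23+17=40≡14 → O
Y(24): 24+17=41≡15 → P
Y(24): 24+17=41≡15 → P
E(4): 4+17=21 → V
X(23): 23+17=40≡14 → O
J(9): 9+17=26≡0 → A

SEBCHBOPPVOA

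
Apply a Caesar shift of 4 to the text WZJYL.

W(22): 22+4=26≡0 → A
Z(25): 25+4=29≡3 → D
J(9): 9+4=13 → N
Y(24): 24+4=28≡2 → C
L(11): 11+4=15 → P

ADNCP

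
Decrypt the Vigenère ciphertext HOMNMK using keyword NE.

UKZJZG

Repeat the key across the ciphertext: NENENE
H(7)−N(13): -6≡20 → U
O(14)−E(4): 10 → K
M(12)−N(13): -1≡25 → Z
N(13)−E(4): 9 → J
M(12)−N(13): -1≡25 → Z
K(10)−E(4): 6 → G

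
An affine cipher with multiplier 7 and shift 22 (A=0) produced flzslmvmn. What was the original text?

The inverse of 7 mod 26 is 15, since 7·15=105≡1. Apply D(y)=15·(y−22) mod 26:
f(5): 15·(5−22)=-255≡5 → f
l(11): 15·(11−22)=-165≡17 → r
z(25): 15·(25−22)=45≡19 → t
s(18): 15·(18−22)=-60≡18 → s
l(11): 15·(11−22)=-165≡17 → r
m(12): 15·(12−22)=-150≡6 → g
v(21): 15·(21−22)=-15≡11 → l
m(12): 15·(12−22)=-150≡6 → g
n(13): 15·(13−22)=-135≡21 → v

frtsrglgv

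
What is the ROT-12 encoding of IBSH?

UNET

I(8): 8+12=20 → U
B(1): 1+12=13 → N
S(18): 18+12=30≡4 → E
H(7): 7+12=19 → T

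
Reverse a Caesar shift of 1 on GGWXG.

FFVWF

G(6): 6−1=5 → F
G(6): 6−1=5 → F
W(22): 22−1=21 → V
X(23): 23−1=22 → W
G(6): 6−1=5 → F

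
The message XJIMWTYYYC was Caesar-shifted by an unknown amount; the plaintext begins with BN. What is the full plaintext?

From the crib: X(23)−B(1)=22, so the shift is 22.
Subtract 22 from each ciphertext letter:
X(23): 23−22=1 → B
J(9): 9−22=-13≡13 → N
I(8): 8−22=-14≡12 → M
M(12): 12−22=-10≡16 → Q
W(22): 22−22=0 → A
T(19): 19−22=-3≡23 → X
Y(24): 24−22=2 → C
Y(24): 24−22=2 → C
Y(24): 24−22=2 → C
C(2): 2−22=-20≡6 → G

BNMQAXCCCG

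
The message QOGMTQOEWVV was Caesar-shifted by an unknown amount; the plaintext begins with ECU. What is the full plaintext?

From the crib: Q(16)−E(4)=12, so the shift is 12.
Subtract 12 from each ciphertext letter:
Q(16): 16−12=4 → E
O(14): 14−12=2 → C
G(6): 6−12=-6≡20 → U
M(12): 12−12=0 → A
T(19): 19−12=7 → H
Q(16): 16−12=4 → E
O(14): 14−12=2 → C
E(4): 4−12=-8≡18 → S
W(22): 22−12=10 → K
V(21): 21−12=9 → J
V(21): 21−12=9 → J

ECUAHECSKJJ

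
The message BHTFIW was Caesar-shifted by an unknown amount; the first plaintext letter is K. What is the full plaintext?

From the crib: B(1)−K(10)=-9≡17, so the shift is 17.
Subtract 17 from each ciphertext letter:
B(1): 1−17=-16≡10 → K
H(7): 7−17=-10≡16 → Q
T(19): 19−17=2 → C
F(5): 5−17=-12≡14 → O
I(8): 8−17=-9≡17 → R
W(22): 22−17=5 → F

KQCORF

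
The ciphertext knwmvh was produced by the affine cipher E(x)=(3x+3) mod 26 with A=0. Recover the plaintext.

lmpdgk

The inverse of 3 mod 26 is 9, since 3·9=27≡1. Apply D(y)=9·(y−3) mod 26:
k(10): 9·(10−3)=63≡11 → l
n(13): 9·(13−3)=90≡12 → m
w(22): 9·(22−3)=171≡15 → p
m(12): 9·(12−3)=81≡3 → d
v(21): 9·(21−3)=162≡6 → g
h(7): 9·(7−3)=36≡10 → k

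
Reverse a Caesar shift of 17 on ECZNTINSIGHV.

E(4): 4−17=-13≡13 → N
C(2): 2−17=-15≡11 → L
Z(25): 25−17=8 → I
N(13): 13−17=-4≡22 → W
T(19): 19−17=2 → C
I(8): 8−17=-9≡17 → R
N(13): 13−17=-4≡22 → W
S(18): 18−17=1 → B
I(8): 8−17=-9≡17 → R
G(6): 6−17=-11≡15 → P
H(7): 7−17=-10≡16 → Q
V(21): 21−17=4 → E

NLIWCRWBRPQE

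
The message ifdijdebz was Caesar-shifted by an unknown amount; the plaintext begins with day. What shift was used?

5

From the crib: i(8)−d(3)=5, so the shift is 5.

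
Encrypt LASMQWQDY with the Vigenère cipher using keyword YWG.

JWYKMCOZE

Repeat the key across the message: YWGYWGYWG
L(11)+Y(24): 35≡9 → J
A(0)+W(22): 22 → W
S(18)+G(6): 24 → Y
M(12)+Y(24): 36≡10 → K
Q(16)+W(22): 38≡12 → M
W(22)+G(6): 28≡2 → C
Q(16)+Y(24): 40≡14 → O
D(3)+W(22): 25 → Z
Y(24)+G(6): 30≡4 → E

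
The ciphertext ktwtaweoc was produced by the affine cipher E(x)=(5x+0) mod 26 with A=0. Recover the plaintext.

The inverse of 5 mod 26 is 21, since 5·21=105≡1. Apply D(y)=21·(y−0) mod 26:
k(10): 21·(10−0)=210≡2 → c
t(19): 21·(19−0)=399≡9 → j
w(22): 21·(22−0)=462≡20 → u
t(19): 21·(19−0)=399≡9 → j
a(0): 21·(0−0)=0 → a
w(22): 21·(22−0)=462≡20 → u
e(4): 21·(4−0)=84≡6 → g
o(14): 21·(14−0)=294≡8 → i
c(2): 21·(2−0)=42≡16 → q

cjujaugiq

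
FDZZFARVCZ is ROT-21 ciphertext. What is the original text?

F(5): 5−21=-16≡10 → K
D(3): 3−21=-18≡8 → I
Z(25): 25−21=4 → E
Z(25): 25−21=4 → E
F(5): 5−21=-16≡10 → K
A(0): 0−21=-21≡5 → F
R(17): 17−21=-4≡22 → W
V(21): 21−21=0 → A
C(2): 2−21=-19≡7 → H
Z(25): 25−21=4 → E

KIEEKFWAHE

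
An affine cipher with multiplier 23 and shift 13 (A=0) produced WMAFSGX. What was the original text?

XJNUHLO

The inverse of 23 mod 26 is 17, since 23·17=391≡1. Apply D(y)=17·(y−13) mod 26:
W(22): 17·(22−13)=153≡23 → X
M(12): 17·(12−13)=-17≡9 → J
A(0): 17·(0−13)=-221≡13 → N
F(5): 17·(5−13)=-136≡20 → U
S(18): 17·(18−13)=85≡7 → H
G(6): 17·(6−13)=-119≡11 → L
X(23): 17·(23−13)=170≡14 → O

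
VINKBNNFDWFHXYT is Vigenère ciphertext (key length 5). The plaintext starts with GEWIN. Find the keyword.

Subtract each crib letter from the matching ciphertext letter (mod 26):
V(21)−G(6)=15 → P
I(8)−E(4)=4 → E
N(13)−W(22)=-9≡17 → R
K(10)−I(8)=2 → C
B(1)−N(13)=-12≡14 → O

PERCO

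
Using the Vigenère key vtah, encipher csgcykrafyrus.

Repeat the key across the message: vtahvtahvtahv
c(2)+v(21): 23 → x
s(18)+t(19): 37≡11 → l
g(6)+a(0): 6 → g
c(2)+h(7): 9 → j
y(24)+v(21): 45≡19 → t
k(10)+t(19): 29≡3 → d
r(17)+a(0): 17 → r
a(0)+h(7): 7 → h
f(5)+v(21): 26≡0 → a
y(24)+t(19): 43≡17 → r
r(17)+a(0): 17 → r
u(20)+h(7): 27≡1 → b
s(18)+v(21): 39≡13 → n

xlgjtdrharrbn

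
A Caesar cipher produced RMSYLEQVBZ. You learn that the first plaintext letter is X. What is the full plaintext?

From the crib: R(17)−X(23)=-6≡20, so the shift is 20.
Subtract 20 from each ciphertext letter:
R(17): 17−20=-3≡23 → X
M(12): 12−20=-8≡18 → S
S(18): 18−20=-2≡24 → Y
Y(24): 24−20=4 → E
L(11): 11−20=-9≡17 → R
E(4): 4−20=-16≡10 → K
Q(16): 16−20=-4≡22 → W
V(21): 21−20=1 → B
B(1): 1−20=-19≡7 → H
Z(25): 25−20=5 → F

XSYERKWBHF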